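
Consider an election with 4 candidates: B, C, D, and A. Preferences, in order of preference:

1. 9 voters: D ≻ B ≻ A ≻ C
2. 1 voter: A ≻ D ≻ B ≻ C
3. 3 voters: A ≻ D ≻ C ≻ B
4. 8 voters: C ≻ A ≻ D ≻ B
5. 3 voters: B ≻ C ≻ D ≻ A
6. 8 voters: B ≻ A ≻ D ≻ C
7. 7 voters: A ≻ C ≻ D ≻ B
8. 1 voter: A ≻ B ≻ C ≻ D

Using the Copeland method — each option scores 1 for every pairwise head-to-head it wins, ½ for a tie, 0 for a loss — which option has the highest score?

A

B: beats C; ties A; loses to D → score 1.5.
C: loses to B, D, and A → score 0.
D: beats B and C; loses to A → score 2.
A: beats C and D; ties B → score 2.5.
A has the best pairwise record.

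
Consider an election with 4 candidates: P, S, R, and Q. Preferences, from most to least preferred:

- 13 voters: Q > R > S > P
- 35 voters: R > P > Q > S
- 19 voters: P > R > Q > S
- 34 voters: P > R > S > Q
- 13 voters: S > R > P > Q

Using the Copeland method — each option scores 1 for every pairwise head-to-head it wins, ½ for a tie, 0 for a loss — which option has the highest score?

P: beats S and Q; loses to R → score 2.
S: loses to P, R, and Q → score 0.
R: beats P, S, and Q → score 3.
Q: beats S; loses to P and R → score 1.
R has the best pairwise record.

R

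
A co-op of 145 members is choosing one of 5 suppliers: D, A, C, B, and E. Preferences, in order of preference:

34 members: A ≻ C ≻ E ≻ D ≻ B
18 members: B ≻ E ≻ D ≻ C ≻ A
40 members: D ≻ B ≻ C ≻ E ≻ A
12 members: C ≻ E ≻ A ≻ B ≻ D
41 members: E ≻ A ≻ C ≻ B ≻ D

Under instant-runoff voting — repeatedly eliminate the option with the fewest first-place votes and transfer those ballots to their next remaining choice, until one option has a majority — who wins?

E

Round 1: D 40, A 34, C 12, B 18, E 41. Eliminate C.
Round 2: D 40, A 34, B 18, E 53. Eliminate B.
Round 3: D 40, A 34, E 71. Eliminate A.
Round 4: D 40, E 105. E has a majority.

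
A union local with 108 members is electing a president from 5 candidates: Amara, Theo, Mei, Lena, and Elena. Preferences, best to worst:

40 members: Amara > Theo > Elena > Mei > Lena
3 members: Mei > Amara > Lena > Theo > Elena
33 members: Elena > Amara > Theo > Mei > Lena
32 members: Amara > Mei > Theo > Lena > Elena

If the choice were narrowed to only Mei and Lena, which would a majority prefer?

Voters preferring Mei to Lena: 108; preferring Lena to Mei: 0.
Mei wins the head-to-head.

Mei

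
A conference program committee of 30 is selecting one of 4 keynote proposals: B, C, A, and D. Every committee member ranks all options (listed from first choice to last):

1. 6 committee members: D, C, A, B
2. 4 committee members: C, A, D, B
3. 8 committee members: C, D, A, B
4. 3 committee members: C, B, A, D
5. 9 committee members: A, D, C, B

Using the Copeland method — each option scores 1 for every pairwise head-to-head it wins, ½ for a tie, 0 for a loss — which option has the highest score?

C

B: loses to C, A, and D → score 0.
C: beats B and A; ties D → score 2.5.
A: beats B and D; loses to C → score 2.
D: beats B; ties C; loses to A → score 1.5.
C has the best pairwise record.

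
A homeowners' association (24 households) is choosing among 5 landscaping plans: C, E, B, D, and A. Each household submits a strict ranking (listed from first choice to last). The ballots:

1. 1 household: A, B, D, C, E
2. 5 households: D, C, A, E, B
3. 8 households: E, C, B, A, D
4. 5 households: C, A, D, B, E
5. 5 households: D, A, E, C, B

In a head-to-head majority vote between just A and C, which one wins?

C

Voters preferring A to C: 6; preferring C to A: 18.
C wins the head-to-head.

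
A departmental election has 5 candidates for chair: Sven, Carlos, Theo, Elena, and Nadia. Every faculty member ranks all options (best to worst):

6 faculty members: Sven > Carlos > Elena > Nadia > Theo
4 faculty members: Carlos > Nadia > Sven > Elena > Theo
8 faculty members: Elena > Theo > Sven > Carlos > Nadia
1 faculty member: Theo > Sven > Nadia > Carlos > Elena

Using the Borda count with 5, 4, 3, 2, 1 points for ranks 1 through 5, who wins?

Sven

Sven: 6·5 + 4·3 + 8·3 + 1·4 = 70
Carlos: 6·4 + 4·5 + 8·2 + 1·2 = 62
Theo: 6·1 + 4·1 + 8·4 + 1·5 = 47
Elena: 6·3 + 4·2 + 8·5 + 1·1 = 67
Nadia: 6·2 + 4·4 + 8·1 + 1·3 = 39
Sven has the highest Borda score (70).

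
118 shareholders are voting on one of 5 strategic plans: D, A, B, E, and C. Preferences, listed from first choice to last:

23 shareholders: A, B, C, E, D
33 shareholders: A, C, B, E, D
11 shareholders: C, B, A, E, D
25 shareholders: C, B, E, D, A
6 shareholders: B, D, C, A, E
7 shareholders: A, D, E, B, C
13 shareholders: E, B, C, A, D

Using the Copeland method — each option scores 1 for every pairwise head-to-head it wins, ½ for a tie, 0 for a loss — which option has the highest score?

A

D: loses to A, B, E, and C → score 0.
A: beats D, B, E, and C → score 4.
B: beats D and E; loses to A and C → score 2.
E: beats D; loses to A, B, and C → score 1.
C: beats D, B, and E; loses to A → score 3.
A has the best pairwise record.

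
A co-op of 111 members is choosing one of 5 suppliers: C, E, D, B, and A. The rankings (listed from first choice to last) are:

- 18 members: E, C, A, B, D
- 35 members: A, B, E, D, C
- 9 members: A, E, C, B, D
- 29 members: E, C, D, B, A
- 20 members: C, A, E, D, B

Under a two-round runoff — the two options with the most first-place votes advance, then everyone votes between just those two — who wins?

Round 1 first-place votes: C 20, E 47, D 0, B 0, A 44.
E and A advance.
Runoff: E is preferred to A by 47 voters; A by 64.
A wins the runoff.

A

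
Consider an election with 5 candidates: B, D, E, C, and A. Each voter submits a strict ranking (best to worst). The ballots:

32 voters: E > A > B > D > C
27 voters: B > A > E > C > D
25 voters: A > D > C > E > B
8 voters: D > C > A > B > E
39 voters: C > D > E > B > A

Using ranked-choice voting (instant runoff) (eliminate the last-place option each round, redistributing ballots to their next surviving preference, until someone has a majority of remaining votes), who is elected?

Round 1: B 27, D 8, E 32, C 39, A 25. Eliminate D.
Round 2: B 27, E 32, C 47, A 25. Eliminate A.
Round 3: B 27, E 32, C 72. C has a majority.

C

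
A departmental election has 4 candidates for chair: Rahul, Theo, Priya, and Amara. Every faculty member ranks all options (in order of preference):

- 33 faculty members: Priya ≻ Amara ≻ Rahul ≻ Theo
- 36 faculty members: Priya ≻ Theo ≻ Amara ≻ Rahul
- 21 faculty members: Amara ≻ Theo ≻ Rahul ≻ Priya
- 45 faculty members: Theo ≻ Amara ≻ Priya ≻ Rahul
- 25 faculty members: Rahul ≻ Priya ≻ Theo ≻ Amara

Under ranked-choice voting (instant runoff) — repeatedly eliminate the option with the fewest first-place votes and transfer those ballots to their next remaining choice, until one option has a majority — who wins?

Round 1: Rahul 25, Theo 45, Priya 69, Amara 21. Eliminate Amara.
Round 2: Rahul 25, Theo 66, Priya 69. Eliminate Rahul.
Round 3: Theo 66, Priya 94. Priya has a majority.

Priya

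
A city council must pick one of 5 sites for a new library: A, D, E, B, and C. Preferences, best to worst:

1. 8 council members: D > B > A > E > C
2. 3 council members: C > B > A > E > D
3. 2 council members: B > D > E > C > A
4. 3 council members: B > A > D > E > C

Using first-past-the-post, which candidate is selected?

D

First-place votes: A 0, D 8, E 0, B 5, C 3.
D has the most first-place votes.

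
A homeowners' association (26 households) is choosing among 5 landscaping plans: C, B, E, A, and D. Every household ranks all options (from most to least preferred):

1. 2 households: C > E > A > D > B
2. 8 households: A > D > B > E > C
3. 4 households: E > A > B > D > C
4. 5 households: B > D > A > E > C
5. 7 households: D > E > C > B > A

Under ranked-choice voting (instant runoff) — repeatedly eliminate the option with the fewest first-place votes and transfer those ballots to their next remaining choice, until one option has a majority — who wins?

Round 1: C 2, B 5, E 4, A 8, D 7. Eliminate C.
Round 2: B 5, E 6, A 8, D 7. Eliminate B.
Round 3: E 6, A 8, D 12. Eliminate E.
Round 4: A 14, D 12. A has a majority.

A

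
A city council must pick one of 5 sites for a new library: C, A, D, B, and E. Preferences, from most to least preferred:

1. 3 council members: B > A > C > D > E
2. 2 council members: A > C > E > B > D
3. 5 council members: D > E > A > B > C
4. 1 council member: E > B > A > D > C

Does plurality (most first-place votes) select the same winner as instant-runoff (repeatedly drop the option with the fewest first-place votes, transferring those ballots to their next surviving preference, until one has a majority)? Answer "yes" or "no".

Plurality — first-place votes: C 0, A 2, D 5, B 3, E 1. Winner: D.
Instant-runoff — R1 C 0, A 2, D 5, B 3, E 1 (C out); R2 A 2, D 5, B 3, E 1 (E out); R3 A 2, D 5, B 4 (A out); R4 D 5, B 6 (B winner). Winner: B.
The two methods disagree.

no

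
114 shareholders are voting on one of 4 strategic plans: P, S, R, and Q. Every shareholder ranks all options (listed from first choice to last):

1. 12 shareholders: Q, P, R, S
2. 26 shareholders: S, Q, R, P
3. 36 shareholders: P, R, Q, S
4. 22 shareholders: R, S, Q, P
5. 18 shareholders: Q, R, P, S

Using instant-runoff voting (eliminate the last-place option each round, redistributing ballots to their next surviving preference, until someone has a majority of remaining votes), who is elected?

Round 1: P 36, S 26, R 22, Q 30. Eliminate R.
Round 2: P 36, S 48, Q 30. Eliminate Q.
Round 3: P 66, S 48. P has a majority.

P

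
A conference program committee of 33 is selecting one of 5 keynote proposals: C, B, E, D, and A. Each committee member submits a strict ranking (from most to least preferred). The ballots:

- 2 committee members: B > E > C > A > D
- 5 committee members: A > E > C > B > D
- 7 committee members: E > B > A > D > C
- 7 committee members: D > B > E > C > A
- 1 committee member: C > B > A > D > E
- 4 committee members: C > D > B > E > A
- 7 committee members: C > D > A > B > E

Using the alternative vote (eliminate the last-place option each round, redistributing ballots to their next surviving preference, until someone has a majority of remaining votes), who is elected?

E

Round 1: C 12, B 2, E 7, D 7, A 5. Eliminate B.
Round 2: C 12, E 9, D 7, A 5. Eliminate A.
Round 3: C 12, E 14, D 7. Eliminate D.
Round 4: C 12, E 21. E has a majority.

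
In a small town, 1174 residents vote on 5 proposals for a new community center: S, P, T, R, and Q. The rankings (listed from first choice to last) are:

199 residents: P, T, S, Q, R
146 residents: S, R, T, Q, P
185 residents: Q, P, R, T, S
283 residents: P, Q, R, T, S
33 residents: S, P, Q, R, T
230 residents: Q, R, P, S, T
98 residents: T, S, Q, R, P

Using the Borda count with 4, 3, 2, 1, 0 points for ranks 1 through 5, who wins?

Q

S: 199·2 + 146·4 + 185·0 + 283·0 + 33·4 + 230·1 + 98·3 = 1638
P: 199·4 + 146·0 + 185·3 + 283·4 + 33·3 + 230·2 + 98·0 = 3042
T: 199·3 + 146·2 + 185·1 + 283·1 + 33·0 + 230·0 + 98·4 = 1749
R: 199·0 + 146·3 + 185·2 + 283·2 + 33·1 + 230·3 + 98·1 = 2195
Q: 199·1 + 146·1 + 185·4 + 283·3 + 33·2 + 230·4 + 98·2 = 3116
Q has the highest Borda score (3116).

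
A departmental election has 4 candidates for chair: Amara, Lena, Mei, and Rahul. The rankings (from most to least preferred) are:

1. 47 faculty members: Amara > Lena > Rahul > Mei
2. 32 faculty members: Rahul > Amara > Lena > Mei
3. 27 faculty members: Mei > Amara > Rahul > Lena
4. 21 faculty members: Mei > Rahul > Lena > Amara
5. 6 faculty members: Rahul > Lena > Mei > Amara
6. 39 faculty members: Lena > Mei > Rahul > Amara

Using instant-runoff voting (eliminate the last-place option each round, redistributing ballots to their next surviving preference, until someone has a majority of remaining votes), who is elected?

Round 1: Amara 47, Lena 39, Mei 48, Rahul 38. Eliminate Rahul.
Round 2: Amara 79, Lena 45, Mei 48. Eliminate Lena.
Round 3: Amara 79, Mei 93. Mei has a majority.

Mei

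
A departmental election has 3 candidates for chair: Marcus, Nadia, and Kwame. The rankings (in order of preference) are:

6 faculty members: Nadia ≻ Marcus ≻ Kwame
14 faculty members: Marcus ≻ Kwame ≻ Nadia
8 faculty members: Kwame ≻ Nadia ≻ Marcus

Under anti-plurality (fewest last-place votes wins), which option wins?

Kwame

Last-place votes: Marcus 8, Nadia 14, Kwame 6.
Kwame is ranked last by the fewest voters, so Kwame wins.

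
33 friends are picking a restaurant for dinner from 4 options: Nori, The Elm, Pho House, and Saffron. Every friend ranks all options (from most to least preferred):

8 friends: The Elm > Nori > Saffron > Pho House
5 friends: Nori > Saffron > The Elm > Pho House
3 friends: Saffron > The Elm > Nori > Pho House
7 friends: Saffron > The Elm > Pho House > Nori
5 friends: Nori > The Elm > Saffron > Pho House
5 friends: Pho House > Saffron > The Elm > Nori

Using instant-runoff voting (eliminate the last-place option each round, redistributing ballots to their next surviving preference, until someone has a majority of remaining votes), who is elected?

Nori

Round 1: Nori 10, The Elm 8, Pho House 5, Saffron 10. Eliminate Pho House.
Round 2: Nori 10, The Elm 8, Saffron 15. Eliminate The Elm.
Round 3: Nori 18, Saffron 15. Nori has a majority.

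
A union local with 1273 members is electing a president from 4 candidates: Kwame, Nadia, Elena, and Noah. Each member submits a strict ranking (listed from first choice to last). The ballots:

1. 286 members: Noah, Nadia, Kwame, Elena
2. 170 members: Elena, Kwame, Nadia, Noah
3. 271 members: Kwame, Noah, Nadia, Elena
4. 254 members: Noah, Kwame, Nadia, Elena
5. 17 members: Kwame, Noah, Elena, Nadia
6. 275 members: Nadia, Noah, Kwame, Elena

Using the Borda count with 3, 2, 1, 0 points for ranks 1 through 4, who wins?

Kwame: 286·1 + 170·2 + 271·3 + 254·2 + 17·3 + 275·1 = 2273
Nadia: 286·2 + 170·1 + 271·1 + 254·1 + 17·0 + 275·3 = 2092
Elena: 286·0 + 170·3 + 271·0 + 254·0 + 17·1 + 275·0 = 527
Noah: 286·3 + 170·0 + 271·2 + 254·3 + 17·2 + 275·2 = 2746
Noah has the highest Borda score (2746).

Noah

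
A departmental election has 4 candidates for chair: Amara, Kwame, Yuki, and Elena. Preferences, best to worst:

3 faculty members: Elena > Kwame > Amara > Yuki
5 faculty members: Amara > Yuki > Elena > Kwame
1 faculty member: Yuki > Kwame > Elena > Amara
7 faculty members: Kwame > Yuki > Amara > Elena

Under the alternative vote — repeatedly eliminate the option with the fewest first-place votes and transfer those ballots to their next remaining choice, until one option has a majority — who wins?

Kwame

Round 1: Amara 5, Kwame 7, Yuki 1, Elena 3. Eliminate Yuki.
Round 2: Amara 5, Kwame 8, Elena 3. Eliminate Elena.
Round 3: Amara 5, Kwame 11. Kwame has a majority.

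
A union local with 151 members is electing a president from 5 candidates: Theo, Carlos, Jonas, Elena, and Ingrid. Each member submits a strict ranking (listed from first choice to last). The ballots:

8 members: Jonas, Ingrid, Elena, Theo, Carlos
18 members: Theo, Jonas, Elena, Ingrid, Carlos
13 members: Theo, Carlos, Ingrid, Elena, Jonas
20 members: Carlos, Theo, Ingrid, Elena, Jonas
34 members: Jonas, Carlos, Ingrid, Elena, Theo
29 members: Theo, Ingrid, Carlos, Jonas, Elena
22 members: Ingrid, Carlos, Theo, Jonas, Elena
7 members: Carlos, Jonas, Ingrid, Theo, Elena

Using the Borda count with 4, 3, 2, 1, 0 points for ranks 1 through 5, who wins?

Theo: 8·1 + 18·4 + 13·4 + 20·3 + 34·0 + 29·4 + 22·2 + 7·1 = 359
Carlos: 8·0 + 18·0 + 13·3 + 20·4 + 34·3 + 29·2 + 22·3 + 7·4 = 373
Jonas: 8·4 + 18·3 + 13·0 + 20·0 + 34·4 + 29·1 + 22·1 + 7·3 = 294
Elena: 8·2 + 18·2 + 13·1 + 20·1 + 34·1 + 29·0 + 22·0 + 7·0 = 119
Ingrid: 8·3 + 18·1 + 13·2 + 20·2 + 34·2 + 29·3 + 22·4 + 7·2 = 365
Carlos has the highest Borda score (373).

Carlos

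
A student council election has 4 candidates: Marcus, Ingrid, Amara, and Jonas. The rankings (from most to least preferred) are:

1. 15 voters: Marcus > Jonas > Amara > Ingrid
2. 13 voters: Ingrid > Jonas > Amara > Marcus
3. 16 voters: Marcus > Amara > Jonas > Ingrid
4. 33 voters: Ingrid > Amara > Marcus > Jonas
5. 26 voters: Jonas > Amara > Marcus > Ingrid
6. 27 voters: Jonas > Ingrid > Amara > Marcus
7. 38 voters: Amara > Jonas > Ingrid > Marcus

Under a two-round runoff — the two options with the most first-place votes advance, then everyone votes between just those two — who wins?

Jonas

Round 1 first-place votes: Marcus 31, Ingrid 46, Amara 38, Jonas 53.
Jonas and Ingrid advance.
Runoff: Jonas is preferred to Ingrid by 122 voters; Ingrid by 46.
Jonas wins the runoff.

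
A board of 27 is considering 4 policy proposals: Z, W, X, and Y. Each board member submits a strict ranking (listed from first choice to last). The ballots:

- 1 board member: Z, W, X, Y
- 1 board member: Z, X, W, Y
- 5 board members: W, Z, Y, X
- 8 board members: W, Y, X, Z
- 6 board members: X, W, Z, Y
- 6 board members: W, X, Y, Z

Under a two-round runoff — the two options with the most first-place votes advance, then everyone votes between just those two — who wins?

Round 1 first-place votes: Z 2, W 19, X 6, Y 0.
W and X advance.
Runoff: W is preferred to X by 20 voters; X by 7.
W wins the runoff.

W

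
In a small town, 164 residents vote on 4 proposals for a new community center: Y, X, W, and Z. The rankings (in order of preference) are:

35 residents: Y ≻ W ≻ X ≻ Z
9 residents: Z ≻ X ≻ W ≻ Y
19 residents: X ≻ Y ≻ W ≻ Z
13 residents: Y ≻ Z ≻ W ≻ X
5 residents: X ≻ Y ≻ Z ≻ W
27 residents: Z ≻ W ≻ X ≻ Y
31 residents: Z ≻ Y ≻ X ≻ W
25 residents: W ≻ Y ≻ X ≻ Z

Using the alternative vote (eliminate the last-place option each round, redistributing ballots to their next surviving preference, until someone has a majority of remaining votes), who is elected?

Round 1: Y 48, X 24, W 25, Z 67. Eliminate X.
Round 2: Y 72, W 25, Z 67. Eliminate W.
Round 3: Y 97, Z 67. Y has a majority.

Y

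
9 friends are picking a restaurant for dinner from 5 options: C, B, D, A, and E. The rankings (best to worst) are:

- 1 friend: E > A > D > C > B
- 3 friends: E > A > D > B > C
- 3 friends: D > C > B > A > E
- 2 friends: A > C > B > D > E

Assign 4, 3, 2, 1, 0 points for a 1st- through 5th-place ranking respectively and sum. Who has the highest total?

A

C: 1·1 + 3·0 + 3·3 + 2·3 = 16
B: 1·0 + 3·1 + 3·2 + 2·2 = 13
D: 1·2 + 3·2 + 3·4 + 2·1 = 22
A: 1·3 + 3·3 + 3·1 + 2·4 = 23
E: 1·4 + 3·4 + 3·0 + 2·0 = 16
A has the highest Borda score (23).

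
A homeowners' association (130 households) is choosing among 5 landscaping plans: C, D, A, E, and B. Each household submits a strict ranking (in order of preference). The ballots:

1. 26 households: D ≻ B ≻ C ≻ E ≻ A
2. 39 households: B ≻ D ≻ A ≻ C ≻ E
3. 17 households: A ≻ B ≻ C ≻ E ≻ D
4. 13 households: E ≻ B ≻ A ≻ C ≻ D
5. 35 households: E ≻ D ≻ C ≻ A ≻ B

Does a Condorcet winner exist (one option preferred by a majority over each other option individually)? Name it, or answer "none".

B

B vs C: 95–35 for B.
B vs D: 69–61 for B.
B vs A: 78–52 for B.
B vs E: 82–48 for B.
B beats every other option head-to-head.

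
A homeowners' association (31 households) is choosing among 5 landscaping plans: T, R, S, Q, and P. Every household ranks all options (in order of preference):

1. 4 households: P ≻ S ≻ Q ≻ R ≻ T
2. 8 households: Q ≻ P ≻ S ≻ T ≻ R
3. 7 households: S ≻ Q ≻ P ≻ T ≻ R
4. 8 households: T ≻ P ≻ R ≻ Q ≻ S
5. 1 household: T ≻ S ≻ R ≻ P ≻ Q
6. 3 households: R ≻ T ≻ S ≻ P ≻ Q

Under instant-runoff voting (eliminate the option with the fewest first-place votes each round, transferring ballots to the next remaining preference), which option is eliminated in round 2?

Round 1: T 9, R 3, S 7, Q 8, P 4. Eliminate R.
Round 2: T 12, S 7, Q 8, P 4. Eliminate P.

P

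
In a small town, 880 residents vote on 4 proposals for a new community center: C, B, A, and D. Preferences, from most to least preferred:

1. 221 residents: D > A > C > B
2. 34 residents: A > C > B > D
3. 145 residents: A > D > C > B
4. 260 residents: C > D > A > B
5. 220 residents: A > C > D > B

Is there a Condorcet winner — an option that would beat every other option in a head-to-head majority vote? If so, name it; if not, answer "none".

Checking pairwise contests:
A beats C 620–260.
C beats B 880–0.
D beats A 481–399.
C beats D 514–366.
Every option loses at least one head-to-head, so there is no Condorcet winner.

none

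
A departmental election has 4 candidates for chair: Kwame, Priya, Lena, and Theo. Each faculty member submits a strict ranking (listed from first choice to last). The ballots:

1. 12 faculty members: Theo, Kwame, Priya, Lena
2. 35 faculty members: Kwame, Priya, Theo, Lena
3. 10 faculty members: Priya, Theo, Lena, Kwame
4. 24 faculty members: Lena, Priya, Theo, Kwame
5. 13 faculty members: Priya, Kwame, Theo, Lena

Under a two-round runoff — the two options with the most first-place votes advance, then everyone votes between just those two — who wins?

Round 1 first-place votes: Kwame 35, Priya 23, Lena 24, Theo 12.
Kwame and Lena advance.
Runoff: Kwame is preferred to Lena by 60 voters; Lena by 34.
Kwame wins the runoff.

Kwame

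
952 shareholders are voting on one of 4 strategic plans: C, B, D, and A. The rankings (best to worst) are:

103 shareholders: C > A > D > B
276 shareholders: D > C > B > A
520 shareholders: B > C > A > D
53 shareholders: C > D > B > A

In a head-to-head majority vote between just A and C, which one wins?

Voters preferring A to C: 0; preferring C to A: 952.
C wins the head-to-head.

C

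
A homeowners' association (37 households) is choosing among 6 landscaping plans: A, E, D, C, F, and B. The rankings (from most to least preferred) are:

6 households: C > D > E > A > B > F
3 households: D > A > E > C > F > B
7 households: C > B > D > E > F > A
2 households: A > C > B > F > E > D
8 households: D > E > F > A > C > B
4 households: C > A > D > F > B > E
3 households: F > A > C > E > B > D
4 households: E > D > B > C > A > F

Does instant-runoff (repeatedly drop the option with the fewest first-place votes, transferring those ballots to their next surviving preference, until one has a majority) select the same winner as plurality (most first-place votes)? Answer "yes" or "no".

yes

Instant-runoff — R1 A 2, E 4, D 11, C 17, F 3, B 0 (B out); R2 A 2, E 4, D 11, C 17, F 3 (A out); R3 E 4, D 11, C 19, F 3 (C winner). Winner: C.
Plurality — first-place votes: A 2, E 4, D 11, C 17, F 3, B 0. Winner: C.
The two methods agree.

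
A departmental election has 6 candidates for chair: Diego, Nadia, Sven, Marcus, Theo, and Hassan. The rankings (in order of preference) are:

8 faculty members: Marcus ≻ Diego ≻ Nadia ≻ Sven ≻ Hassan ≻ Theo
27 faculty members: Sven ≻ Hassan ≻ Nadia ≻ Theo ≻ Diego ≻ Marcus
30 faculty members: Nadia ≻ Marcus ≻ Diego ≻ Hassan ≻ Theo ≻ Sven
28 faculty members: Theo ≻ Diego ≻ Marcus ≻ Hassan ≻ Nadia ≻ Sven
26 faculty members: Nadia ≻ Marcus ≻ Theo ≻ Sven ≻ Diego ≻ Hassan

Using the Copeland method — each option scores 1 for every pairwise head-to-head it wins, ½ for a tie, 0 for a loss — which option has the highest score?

Diego: beats Sven and Hassan; loses to Nadia, Marcus, and Theo → score 2.
Nadia: beats Diego, Sven, Marcus, Theo, and Hassan → score 5.
Sven: beats Hassan; loses to Diego, Nadia, Marcus, and Theo → score 1.
Marcus: beats Diego, Sven, Theo, and Hassan; loses to Nadia → score 4.
Theo: beats Diego and Sven; loses to Nadia, Marcus, and Hassan → score 2.
Hassan: beats Theo; loses to Diego, Nadia, Sven, and Marcus → score 1.
Nadia has the best pairwise record.

Nadia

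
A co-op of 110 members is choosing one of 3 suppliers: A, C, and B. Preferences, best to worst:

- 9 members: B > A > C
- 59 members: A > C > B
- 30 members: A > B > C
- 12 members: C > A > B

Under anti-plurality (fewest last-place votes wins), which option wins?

Last-place votes: A 0, C 39, B 71.
A is ranked last by the fewest voters, so A wins.

A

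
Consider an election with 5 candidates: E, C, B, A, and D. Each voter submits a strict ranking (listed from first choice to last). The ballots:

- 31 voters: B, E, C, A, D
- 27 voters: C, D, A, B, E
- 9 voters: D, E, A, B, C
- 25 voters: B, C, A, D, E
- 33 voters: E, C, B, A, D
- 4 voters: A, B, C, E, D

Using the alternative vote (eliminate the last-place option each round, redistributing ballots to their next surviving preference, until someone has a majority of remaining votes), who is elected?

B

Round 1: E 33, C 27, B 56, A 4, D 9. Eliminate A.
Round 2: E 33, C 27, B 60, D 9. Eliminate D.
Round 3: E 42, C 27, B 60. Eliminate C.
Round 4: E 42, B 87. B has a majority.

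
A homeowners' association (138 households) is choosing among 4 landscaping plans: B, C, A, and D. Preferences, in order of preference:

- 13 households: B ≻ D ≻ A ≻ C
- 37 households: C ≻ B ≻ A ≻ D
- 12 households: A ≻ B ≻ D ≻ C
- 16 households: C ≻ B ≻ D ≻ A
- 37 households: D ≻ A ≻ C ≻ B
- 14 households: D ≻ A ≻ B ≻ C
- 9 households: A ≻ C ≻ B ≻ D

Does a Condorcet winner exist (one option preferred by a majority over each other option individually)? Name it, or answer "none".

Checking pairwise contests:
C beats B 99–39.
A beats C 85–53.
D beats A 80–58.
B beats D 87–51.
Every option loses at least one head-to-head, so there is no Condorcet winner.

none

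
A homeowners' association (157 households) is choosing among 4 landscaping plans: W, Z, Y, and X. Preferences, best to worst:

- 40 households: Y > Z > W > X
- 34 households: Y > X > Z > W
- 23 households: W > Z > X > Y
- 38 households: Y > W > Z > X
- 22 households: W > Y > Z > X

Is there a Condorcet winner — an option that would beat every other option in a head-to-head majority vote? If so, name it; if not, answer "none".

Y vs W: 112–45 for Y.
Y vs Z: 134–23 for Y.
Y vs X: 134–23 for Y.
Y beats every other option head-to-head.

Y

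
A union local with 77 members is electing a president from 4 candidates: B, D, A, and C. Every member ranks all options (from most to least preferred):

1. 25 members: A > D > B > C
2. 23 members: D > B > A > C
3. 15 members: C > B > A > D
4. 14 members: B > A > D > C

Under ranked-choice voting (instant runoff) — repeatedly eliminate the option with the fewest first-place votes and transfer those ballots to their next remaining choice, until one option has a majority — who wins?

A

Round 1: B 14, D 23, A 25, C 15. Eliminate B.
Round 2: D 23, A 39, C 15. A has a majority.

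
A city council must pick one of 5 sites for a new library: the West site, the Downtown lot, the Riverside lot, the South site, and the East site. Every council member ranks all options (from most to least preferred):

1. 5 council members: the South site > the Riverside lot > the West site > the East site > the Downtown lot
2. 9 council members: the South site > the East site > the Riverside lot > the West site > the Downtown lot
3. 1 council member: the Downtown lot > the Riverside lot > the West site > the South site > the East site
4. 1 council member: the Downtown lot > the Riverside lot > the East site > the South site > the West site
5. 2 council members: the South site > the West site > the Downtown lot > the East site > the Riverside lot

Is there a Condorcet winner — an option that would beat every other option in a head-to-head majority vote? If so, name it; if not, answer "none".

the South site vs the West site: 17–1 for the South site.
the South site vs the Downtown lot: 16–2 for the South site.
the South site vs the Riverside lot: 16–2 for the South site.
the South site vs the East site: 17–1 for the South site.
the South site beats every other option head-to-head.

the South site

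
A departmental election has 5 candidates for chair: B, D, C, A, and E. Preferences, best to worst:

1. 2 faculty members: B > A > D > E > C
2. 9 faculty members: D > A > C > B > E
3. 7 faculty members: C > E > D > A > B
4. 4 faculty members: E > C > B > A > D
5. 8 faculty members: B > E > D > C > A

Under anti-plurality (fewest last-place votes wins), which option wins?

C

Last-place votes: B 7, D 4, C 2, A 8, E 9.
C is ranked last by the fewest voters, so C wins.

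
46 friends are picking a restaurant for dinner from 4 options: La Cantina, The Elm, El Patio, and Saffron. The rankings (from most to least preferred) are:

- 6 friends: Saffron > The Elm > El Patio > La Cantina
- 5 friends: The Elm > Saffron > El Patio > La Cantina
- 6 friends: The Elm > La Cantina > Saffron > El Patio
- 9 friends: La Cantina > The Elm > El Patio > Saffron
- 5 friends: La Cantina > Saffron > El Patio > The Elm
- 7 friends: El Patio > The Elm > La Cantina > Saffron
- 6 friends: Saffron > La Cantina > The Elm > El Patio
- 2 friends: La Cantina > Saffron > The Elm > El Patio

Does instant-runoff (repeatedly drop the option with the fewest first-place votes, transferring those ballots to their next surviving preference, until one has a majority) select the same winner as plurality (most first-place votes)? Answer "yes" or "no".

no

Instant-runoff — R1 La Cantina 16, The Elm 11, El Patio 7, Saffron 12 (El Patio out); R2 La Cantina 16, The Elm 18, Saffron 12 (Saffron out); R3 La Cantina 22, The Elm 24 (The Elm winner). Winner: The Elm.
Plurality — first-place votes: La Cantina 16, The Elm 11, El Patio 7, Saffron 12. Winner: La Cantina.
The two methods disagree.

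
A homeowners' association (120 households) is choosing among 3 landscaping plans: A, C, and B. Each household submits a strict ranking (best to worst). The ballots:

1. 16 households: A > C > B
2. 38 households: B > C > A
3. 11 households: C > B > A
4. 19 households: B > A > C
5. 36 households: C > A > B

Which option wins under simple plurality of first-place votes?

B

First-place votes: A 16, C 47, B 57.
B has the most first-place votes.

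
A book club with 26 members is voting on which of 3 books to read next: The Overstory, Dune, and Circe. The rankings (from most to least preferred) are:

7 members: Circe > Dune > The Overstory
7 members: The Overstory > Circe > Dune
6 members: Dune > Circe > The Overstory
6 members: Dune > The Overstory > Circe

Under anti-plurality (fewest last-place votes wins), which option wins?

Last-place votes: The Overstory 13, Dune 7, Circe 6.
Circe is ranked last by the fewest voters, so Circe wins.

Circe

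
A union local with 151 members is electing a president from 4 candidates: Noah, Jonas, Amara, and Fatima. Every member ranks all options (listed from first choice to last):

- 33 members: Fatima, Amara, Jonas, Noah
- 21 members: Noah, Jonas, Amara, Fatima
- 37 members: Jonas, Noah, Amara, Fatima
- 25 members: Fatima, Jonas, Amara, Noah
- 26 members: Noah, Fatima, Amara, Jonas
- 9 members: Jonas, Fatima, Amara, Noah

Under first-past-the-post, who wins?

First-place votes: Noah 47, Jonas 46, Amara 0, Fatima 58.
Fatima has the most first-place votes.

Fatima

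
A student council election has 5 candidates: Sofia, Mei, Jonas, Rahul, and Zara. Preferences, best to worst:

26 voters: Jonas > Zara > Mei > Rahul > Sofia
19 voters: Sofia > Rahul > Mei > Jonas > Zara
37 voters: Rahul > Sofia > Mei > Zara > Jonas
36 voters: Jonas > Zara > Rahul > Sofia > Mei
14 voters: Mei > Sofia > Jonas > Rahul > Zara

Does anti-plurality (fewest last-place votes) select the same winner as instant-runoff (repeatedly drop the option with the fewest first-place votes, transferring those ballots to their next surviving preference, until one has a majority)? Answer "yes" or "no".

no

Anti-plurality — last-place votes: Sofia 26, Mei 36, Jonas 37, Rahul 0, Zara 33. Winner: Rahul.
Instant-runoff — R1 Sofia 19, Mei 14, Jonas 62, Rahul 37, Zara 0 (Zara out); R2 Sofia 19, Mei 14, Jonas 62, Rahul 37 (Mei out); R3 Sofia 33, Jonas 62, Rahul 37 (Sofia out); R4 Jonas 76, Rahul 56 (Jonas winner). Winner: Jonas.
The two methods disagree.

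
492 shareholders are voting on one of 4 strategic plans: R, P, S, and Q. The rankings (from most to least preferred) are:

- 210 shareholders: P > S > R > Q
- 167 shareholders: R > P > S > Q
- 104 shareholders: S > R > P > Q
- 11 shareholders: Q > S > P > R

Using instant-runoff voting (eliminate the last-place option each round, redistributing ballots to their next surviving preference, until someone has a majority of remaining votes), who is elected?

Round 1: R 167, P 210, S 104, Q 11. Eliminate Q.
Round 2: R 167, P 210, S 115. Eliminate S.
Round 3: R 271, P 221. R has a majority.

R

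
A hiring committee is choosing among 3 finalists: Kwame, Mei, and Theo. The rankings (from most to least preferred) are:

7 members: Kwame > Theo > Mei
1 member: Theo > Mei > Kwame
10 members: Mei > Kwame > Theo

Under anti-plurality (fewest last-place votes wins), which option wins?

Kwame

Last-place votes: Kwame 1, Mei 7, Theo 10.
Kwame is ranked last by the fewest voters, so Kwame wins.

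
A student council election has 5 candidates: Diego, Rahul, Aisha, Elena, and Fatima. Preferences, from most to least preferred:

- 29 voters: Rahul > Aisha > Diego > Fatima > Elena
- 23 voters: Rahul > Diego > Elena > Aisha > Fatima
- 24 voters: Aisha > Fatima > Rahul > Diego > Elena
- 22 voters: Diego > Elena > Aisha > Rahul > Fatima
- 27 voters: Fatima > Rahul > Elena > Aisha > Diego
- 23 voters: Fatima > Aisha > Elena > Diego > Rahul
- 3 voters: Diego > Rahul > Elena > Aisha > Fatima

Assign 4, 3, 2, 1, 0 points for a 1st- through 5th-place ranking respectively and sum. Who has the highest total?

Diego: 29·2 + 23·3 + 24·1 + 22·4 + 27·0 + 23·1 + 3·4 = 274
Rahul: 29·4 + 23·4 + 24·2 + 22·1 + 27·3 + 23·0 + 3·3 = 368
Aisha: 29·3 + 23·1 + 24·4 + 22·2 + 27·1 + 23·3 + 3·1 = 349
Elena: 29·0 + 23·2 + 24·0 + 22·3 + 27·2 + 23·2 + 3·2 = 218
Fatima: 29·1 + 23·0 + 24·3 + 22·0 + 27·4 + 23·4 + 3·0 = 301
Rahul has the highest Borda score (368).

Rahul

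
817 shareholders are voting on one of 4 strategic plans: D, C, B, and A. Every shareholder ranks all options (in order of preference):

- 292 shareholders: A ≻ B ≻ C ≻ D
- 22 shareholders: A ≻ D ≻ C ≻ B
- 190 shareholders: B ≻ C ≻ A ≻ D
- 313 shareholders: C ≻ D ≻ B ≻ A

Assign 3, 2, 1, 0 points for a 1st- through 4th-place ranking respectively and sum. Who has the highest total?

C

D: 292·0 + 22·2 + 190·0 + 313·2 = 670
C: 292·1 + 22·1 + 190·2 + 313·3 = 1633
B: 292·2 + 22·0 + 190·3 + 313·1 = 1467
A: 292·3 + 22·3 + 190·1 + 313·0 = 1132
C has the highest Borda score (1633).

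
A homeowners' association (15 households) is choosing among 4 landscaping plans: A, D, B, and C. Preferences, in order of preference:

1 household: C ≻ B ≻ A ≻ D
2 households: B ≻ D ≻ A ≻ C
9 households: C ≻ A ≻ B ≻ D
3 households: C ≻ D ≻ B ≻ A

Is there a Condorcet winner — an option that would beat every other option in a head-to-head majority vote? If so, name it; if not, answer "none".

C vs A: 13–2 for C.
C vs D: 13–2 for C.
C vs B: 13–2 for C.
C beats every other option head-to-head.

C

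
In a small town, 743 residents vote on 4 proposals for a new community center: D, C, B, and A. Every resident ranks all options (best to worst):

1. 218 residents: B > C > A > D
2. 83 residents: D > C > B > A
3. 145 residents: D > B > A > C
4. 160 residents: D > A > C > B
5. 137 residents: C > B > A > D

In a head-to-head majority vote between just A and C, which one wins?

C

Voters preferring A to C: 305; preferring C to A: 438.
C wins the head-to-head.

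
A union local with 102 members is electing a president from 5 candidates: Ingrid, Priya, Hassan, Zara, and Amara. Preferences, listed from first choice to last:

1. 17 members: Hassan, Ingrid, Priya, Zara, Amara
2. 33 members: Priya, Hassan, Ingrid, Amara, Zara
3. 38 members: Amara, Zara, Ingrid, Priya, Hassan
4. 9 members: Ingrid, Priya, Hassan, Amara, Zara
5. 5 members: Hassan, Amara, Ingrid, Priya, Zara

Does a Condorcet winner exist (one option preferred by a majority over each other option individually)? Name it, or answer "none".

Checking pairwise contests:
Hassan beats Ingrid 55–47.
Ingrid beats Priya 69–33.
Priya beats Hassan 80–22.
Ingrid beats Zara 64–38.
Ingrid beats Amara 59–43.
Every option loses at least one head-to-head, so there is no Condorcet winner.

none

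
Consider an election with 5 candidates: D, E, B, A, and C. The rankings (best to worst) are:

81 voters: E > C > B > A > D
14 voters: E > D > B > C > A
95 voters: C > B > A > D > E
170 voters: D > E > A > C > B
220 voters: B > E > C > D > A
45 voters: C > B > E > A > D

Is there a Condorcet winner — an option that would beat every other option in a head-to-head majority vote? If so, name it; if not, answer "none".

none

Checking pairwise contests:
E beats D 360–265.
B beats E 360–265.
C beats B 391–234.
D beats A 404–221.
E beats C 485–140.
Every option loses at least one head-to-head, so there is no Condorcet winner.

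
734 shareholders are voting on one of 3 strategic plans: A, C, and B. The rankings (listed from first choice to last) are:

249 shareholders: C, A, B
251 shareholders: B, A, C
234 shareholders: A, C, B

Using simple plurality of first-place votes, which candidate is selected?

First-place votes: A 234, C 249, B 251.
B has the most first-place votes.

B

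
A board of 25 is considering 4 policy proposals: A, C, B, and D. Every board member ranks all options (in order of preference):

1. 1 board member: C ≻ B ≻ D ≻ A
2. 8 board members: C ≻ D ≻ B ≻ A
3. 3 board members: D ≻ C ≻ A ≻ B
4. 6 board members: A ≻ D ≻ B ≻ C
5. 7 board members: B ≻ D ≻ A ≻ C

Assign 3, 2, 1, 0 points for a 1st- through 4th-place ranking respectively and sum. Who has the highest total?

D

A: 1·0 + 8·0 + 3·1 + 6·3 + 7·1 = 28
C: 1·3 + 8·3 + 3·2 + 6·0 + 7·0 = 33
B: 1·2 + 8·1 + 3·0 + 6·1 + 7·3 = 37
D: 1·1 + 8·2 + 3·3 + 6·2 + 7·2 = 52
D has the highest Borda score (52).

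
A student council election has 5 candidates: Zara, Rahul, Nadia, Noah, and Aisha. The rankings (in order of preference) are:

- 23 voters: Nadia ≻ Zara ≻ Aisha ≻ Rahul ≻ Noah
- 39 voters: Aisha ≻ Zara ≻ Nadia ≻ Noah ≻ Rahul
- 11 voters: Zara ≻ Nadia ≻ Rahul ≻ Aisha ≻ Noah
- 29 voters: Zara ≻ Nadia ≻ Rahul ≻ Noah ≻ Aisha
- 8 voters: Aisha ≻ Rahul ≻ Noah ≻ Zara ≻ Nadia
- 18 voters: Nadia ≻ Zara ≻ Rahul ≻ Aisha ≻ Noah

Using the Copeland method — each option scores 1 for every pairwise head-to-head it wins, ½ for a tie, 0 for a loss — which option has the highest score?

Zara

Zara: beats Rahul, Nadia, Noah, and Aisha → score 4.
Rahul: beats Noah; loses to Zara, Nadia, and Aisha → score 1.
Nadia: beats Rahul, Noah, and Aisha; loses to Zara → score 3.
Noah: loses to Zara, Rahul, Nadia, and Aisha → score 0.
Aisha: beats Rahul and Noah; loses to Zara and Nadia → score 2.
Zara has the best pairwise record.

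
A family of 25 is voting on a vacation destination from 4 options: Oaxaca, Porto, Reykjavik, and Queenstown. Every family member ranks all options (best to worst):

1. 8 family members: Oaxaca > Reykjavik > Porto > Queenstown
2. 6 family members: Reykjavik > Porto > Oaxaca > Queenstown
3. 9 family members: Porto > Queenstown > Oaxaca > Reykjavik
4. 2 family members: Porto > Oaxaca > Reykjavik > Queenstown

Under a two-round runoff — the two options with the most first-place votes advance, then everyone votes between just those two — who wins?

Porto

Round 1 first-place votes: Oaxaca 8, Porto 11, Reykjavik 6, Queenstown 0.
Porto and Oaxaca advance.
Runoff: Porto is preferred to Oaxaca by 17 voters; Oaxaca by 8.
Porto wins the runoff.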